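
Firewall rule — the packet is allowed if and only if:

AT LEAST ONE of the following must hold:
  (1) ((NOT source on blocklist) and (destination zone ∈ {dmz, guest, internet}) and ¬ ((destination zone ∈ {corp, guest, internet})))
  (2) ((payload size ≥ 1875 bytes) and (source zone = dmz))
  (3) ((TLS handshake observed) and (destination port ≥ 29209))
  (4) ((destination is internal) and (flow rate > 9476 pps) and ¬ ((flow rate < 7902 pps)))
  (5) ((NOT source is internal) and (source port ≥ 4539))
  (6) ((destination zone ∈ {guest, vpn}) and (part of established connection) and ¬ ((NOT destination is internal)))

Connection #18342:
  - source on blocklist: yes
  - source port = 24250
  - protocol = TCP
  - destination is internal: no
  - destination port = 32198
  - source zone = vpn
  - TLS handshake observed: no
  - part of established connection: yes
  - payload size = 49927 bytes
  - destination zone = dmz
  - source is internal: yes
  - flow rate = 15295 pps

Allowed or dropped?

Atomic conditions:
  NOT source on blocklist: yes → false
  destination zone ∈ {dmz, guest, internet}: dmz is in the set → true
  destination zone ∈ {corp, guest, internet}: dmz is not in the set → false
  payload size ≥ 1875 bytes: 49927 ≥ 1875 is true
  source zone = dmz: vpn == dmz is false
  TLS handshake observed: no → false
  destination port ≥ 29209: 32198 ≥ 29209 is true
  destination is internal: no → false
  flow rate > 9476 pps: 15295 > 9476 is true
  flow rate < 7902 pps: 15295 < 7902 is false
  NOT source is internal: yes → false
  source port ≥ 4539: 24250 ≥ 4539 is true
  destination zone ∈ {guest, vpn}: dmz is not in the set → false
  part of established connection: yes → true
  NOT destination is internal: no → true
Combine:
[1.3] NOT false = true
[1] false AND true AND true = false
[2] true AND false = false
[3] false AND true = false
[4.3] NOT false = true
[4] false AND true AND true = false
[5] false AND true = false
[6.3] NOT true = false
[6] false AND true AND false = false
[root] false OR false OR false OR false OR false OR false = false
Overall: false → dropped

Dropped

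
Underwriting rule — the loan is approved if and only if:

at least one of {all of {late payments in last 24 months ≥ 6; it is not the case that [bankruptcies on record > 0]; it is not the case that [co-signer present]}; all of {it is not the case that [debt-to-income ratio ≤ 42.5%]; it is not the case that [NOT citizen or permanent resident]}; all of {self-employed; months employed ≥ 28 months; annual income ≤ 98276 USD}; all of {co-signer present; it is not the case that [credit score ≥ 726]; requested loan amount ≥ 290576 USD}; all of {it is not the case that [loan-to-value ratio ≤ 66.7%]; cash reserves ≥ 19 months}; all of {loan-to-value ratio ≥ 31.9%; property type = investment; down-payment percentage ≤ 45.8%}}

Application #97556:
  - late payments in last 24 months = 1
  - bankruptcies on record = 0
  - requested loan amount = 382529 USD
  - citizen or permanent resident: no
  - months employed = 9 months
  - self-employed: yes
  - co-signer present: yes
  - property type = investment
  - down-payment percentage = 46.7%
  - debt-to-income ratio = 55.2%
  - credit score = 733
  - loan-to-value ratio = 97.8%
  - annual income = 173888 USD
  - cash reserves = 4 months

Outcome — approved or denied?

Denied

Atomic conditions:
  late payments in last 24 months ≥ 6: 1 ≥ 6 is false
  bankruptcies on record > 0: 0 > 0 is false
  co-signer present: yes → true
  debt-to-income ratio ≤ 42.5%: 55.2 ≤ 42.5 is false
  NOT citizen or permanent resident: no → true
  self-employed: yes → true
  months employed ≥ 28 months: 9 ≥ 28 is false
  annual income ≤ 98276 USD: 173888 ≤ 98276 is false
  credit score ≥ 726: 733 ≥ 726 is true
  requested loan amount ≥ 290576 USD: 382529 ≥ 290576 is true
  loan-to-value ratio ≤ 66.7%: 97.8 ≤ 66.7 is false
  cash reserves ≥ 19 months: 4 ≥ 19 is false
  loan-to-value ratio ≥ 31.9%: 97.8 ≥ 31.9 is true
  property type = investment: investment == investment is true
  down-payment percentage ≤ 45.8%: 46.7 ≤ 45.8 is false
Combine:
[1.2] NOT false = true
[1.3] NOT true = false
[1] false AND true AND false = false
[2.1] NOT false = true
[2.2] NOT true = false
[2] true AND false = false
[3] true AND false AND false = false
[4.2] NOT true = false
[4] true AND false AND true = false
[5.1] NOT false = true
[5] true AND false = false
[6] true AND true AND false = false
[root] false OR false OR false OR false OR false OR false = false
Overall: false → denied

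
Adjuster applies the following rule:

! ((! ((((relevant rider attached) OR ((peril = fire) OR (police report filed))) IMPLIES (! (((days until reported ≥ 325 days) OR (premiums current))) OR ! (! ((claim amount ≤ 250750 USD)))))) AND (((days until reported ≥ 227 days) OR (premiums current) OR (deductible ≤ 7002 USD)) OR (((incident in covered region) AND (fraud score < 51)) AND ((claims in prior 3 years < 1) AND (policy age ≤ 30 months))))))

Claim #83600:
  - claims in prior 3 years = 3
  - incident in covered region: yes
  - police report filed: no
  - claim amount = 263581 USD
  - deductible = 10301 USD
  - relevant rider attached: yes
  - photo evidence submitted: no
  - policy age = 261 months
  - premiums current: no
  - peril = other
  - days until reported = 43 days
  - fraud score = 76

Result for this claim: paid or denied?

Atomic conditions:
  relevant rider attached: yes → true
  peril = fire: other == fire is false
  police report filed: no → false
  days until reported ≥ 325 days: 43 ≥ 325 is false
  premiums current: no → false
  claim amount ≤ 250750 USD: 263581 ≤ 250750 is false
  days until reported ≥ 227 days: 43 ≥ 227 is false
  deductible ≤ 7002 USD: 10301 ≤ 7002 is false
  incident in covered region: yes → true
  fraud score < 51: 76 < 51 is false
  claims in prior 3 years < 1: 3 < 1 is false
  policy age ≤ 30 months: 261 ≤ 30 is false
Combine:
[1.1.1.1.2] false OR false = false
[1.1.1.1] true OR false = true
[1.1.1.2.1.1] false OR false = false
[1.1.1.2.1] NOT false = true
[1.1.1.2.2.1] NOT false = true
[1.1.1.2.2] NOT true = false
[1.1.1.2] true OR false = true
[1.1.1] true → true = true
[1.1] NOT true = false
[1.2.1] false OR false OR false = false
[1.2.2.1] true AND false = false
[1.2.2.2] false AND false = false
[1.2.2] false AND false = false
[1.2] false OR false = false
[1] false AND false = false
[root] NOT false = true
Overall: true → paid

Paid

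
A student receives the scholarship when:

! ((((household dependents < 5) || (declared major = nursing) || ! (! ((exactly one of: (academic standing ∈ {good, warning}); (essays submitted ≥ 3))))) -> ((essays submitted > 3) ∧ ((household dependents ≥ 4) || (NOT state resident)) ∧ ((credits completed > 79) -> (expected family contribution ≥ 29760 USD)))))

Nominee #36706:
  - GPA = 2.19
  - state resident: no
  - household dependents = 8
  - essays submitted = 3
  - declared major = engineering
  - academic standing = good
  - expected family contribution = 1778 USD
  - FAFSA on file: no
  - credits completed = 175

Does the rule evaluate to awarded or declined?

Declined

Atomic conditions:
  household dependents < 5: 8 < 5 is false
  declared major = nursing: engineering == nursing is false
  academic standing ∈ {good, warning}: good is in the set → true
  essays submitted ≥ 3: 3 ≥ 3 is true
  essays submitted > 3: 3 > 3 is false
  household dependents ≥ 4: 8 ≥ 4 is true
  NOT state resident: no → true
  credits completed > 79: 175 > 79 is true
  expected family contribution ≥ 29760 USD: 1778 ≥ 29760 is false
Combine:
[1.1.3.1.1] exactly-one(true, true) = false
[1.1.3.1] NOT false = true
[1.1.3] NOT true = false
[1.1] false OR false OR false = false
[1.2.2] true OR true = true
[1.2.3] true → false = false
[1.2] false AND true AND false = false
[1] false → false (antecedent false ⇒ implication holds) = true
[root] NOT true = false
Overall: false → declined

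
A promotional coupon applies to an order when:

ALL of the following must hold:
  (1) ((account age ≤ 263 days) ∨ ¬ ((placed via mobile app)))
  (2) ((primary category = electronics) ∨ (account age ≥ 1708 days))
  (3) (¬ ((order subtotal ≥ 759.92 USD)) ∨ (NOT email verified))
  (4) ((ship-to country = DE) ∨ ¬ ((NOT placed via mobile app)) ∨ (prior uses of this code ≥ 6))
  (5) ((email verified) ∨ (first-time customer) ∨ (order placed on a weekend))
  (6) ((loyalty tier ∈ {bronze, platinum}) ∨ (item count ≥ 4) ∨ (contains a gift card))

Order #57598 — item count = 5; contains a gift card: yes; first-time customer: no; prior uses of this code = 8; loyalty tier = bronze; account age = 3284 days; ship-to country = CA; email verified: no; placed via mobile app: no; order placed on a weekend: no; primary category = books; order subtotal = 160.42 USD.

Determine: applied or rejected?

Atomic conditions:
  account age ≤ 263 days: 3284 ≤ 263 is false
  placed via mobile app: no → false
  primary category = electronics: books == electronics is false
  account age ≥ 1708 days: 3284 ≥ 1708 is true
  order subtotal ≥ 759.92 USD: 160.42 ≥ 759.92 is false
  NOT email verified: no → true
  ship-to country = DE: CA == DE is false
  NOT placed via mobile app: no → true
  prior uses of this code ≥ 6: 8 ≥ 6 is true
  email verified: no → false
  first-time customer: no → false
  order placed on a weekend: no → false
  loyalty tier ∈ {bronze, platinum}: bronze is in the set → true
  item count ≥ 4: 5 ≥ 4 is true
  contains a gift card: yes → true
Combine:
[1.2] NOT false = true
[1] false OR true = true
[2] false OR true = true
[3.1] NOT false = true
[3] true OR true = true
[4.2] NOT true = false
[4] false OR false OR true = true
[5] false OR false OR false = false
[6] true OR true OR true = true
[root] true AND true AND true AND true AND false AND true = false
Overall: false → rejected

Rejected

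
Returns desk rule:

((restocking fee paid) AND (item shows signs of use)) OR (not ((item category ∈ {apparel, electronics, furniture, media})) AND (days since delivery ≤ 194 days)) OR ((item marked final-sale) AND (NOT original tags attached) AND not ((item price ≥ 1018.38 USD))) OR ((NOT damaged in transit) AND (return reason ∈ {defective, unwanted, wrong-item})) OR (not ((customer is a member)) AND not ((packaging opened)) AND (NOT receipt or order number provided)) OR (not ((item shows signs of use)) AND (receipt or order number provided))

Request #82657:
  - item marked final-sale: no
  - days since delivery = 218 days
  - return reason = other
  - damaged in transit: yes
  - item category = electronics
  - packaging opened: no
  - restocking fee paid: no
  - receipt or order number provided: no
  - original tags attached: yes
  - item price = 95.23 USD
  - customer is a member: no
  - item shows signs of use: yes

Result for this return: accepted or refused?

Atomic conditions:
  restocking fee paid: no → false
  item shows signs of use: yes → true
  item category ∈ {apparel, electronics, furniture, media}: electronics is in the set → true
  days since delivery ≤ 194 days: 218 ≤ 194 is false
  item marked final-sale: no → false
  NOT original tags attached: yes → false
  item price ≥ 1018.38 USD: 95.23 ≥ 1018.38 is false
  NOT damaged in transit: yes → false
  return reason ∈ {defective, unwanted, wrong-item}: other is not in the set → false
  customer is a member: no → false
  packaging opened: no → false
  NOT receipt or order number provided: no → true
  receipt or order number provided: no → false
Combine:
[1] false AND true = false
[2.1] NOT true = false
[2] false AND false = false
[3.3] NOT false = true
[3] false AND false AND true = false
[4] false AND false = false
[5.1] NOT false = true
[5.2] NOT false = true
[5] true AND true AND true = true
[6.1] NOT true = false
[6] false AND false = false
[root] false OR false OR false OR false OR true OR false = true
Overall: true → accepted

Accepted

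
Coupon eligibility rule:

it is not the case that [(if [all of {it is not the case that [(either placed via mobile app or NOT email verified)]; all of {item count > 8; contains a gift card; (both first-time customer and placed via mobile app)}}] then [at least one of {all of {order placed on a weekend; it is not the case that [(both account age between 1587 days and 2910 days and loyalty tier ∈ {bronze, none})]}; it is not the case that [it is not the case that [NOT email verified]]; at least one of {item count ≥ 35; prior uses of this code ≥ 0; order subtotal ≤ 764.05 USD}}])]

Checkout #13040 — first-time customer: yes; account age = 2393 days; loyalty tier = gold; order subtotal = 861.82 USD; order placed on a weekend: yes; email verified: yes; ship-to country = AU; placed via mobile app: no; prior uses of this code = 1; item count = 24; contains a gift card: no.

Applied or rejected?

Atomic conditions:
  placed via mobile app: no → false
  NOT email verified: yes → false
  item count > 8: 24 > 8 is true
  contains a gift card: no → false
  first-time customer: yes → true
  order placed on a weekend: yes → true
  account age between 1587 days and 2910 days: 2393 in [1587, 2910] is true
  loyalty tier ∈ {bronze, none}: gold is not in the set → false
  item count ≥ 35: 24 ≥ 35 is false
  prior uses of this code ≥ 0: 1 ≥ 0 is true
  order subtotal ≤ 764.05 USD: 861.82 ≤ 764.05 is false
Combine:
[1.1.1.1] false OR false = false
[1.1.1] NOT false = true
[1.1.2.3] true AND false = false
[1.1.2] true AND false AND false = false
[1.1] true AND false = false
[1.2.1.2.1] true AND false = false
[1.2.1.2] NOT false = true
[1.2.1] true AND true = true
[1.2.2.1] NOT false = true
[1.2.2] NOT true = false
[1.2.3] false OR true OR false = true
[1.2] true OR false OR true = true
[1] false → true (antecedent false ⇒ implication holds) = true
[root] NOT true = false
Overall: false → rejected

Rejected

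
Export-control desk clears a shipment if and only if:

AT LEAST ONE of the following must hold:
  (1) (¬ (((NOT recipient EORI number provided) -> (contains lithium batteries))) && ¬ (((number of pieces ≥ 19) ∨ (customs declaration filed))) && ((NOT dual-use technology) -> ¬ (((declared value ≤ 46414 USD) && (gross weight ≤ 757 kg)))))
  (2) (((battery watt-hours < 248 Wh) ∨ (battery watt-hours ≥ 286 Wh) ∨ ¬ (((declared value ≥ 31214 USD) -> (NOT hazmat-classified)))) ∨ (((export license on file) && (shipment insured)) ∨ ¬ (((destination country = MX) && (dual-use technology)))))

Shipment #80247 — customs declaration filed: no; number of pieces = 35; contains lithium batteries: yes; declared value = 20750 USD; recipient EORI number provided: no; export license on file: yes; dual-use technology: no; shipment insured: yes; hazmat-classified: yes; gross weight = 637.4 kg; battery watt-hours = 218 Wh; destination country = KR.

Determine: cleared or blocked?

Atomic conditions:
  NOT recipient EORI number provided: no → true
  contains lithium batteries: yes → true
  number of pieces ≥ 19: 35 ≥ 19 is true
  customs declaration filed: no → false
  NOT dual-use technology: no → true
  declared value ≤ 46414 USD: 20750 ≤ 46414 is true
  gross weight ≤ 757 kg: 637.4 ≤ 757 is true
  battery watt-hours < 248 Wh: 218 < 248 is true
  battery watt-hours ≥ 286 Wh: 218 ≥ 286 is false
  declared value ≥ 31214 USD: 20750 ≥ 31214 is false
  NOT hazmat-classified: yes → false
  export license on file: yes → true
  shipment insured: yes → true
  destination country = MX: KR == MX is false
  dual-use technology: no → false
Combine:
[1.1.1] true → true = true
[1.1] NOT true = false
[1.2.1] true OR false = true
[1.2] NOT true = false
[1.3.2.1] true AND true = true
[1.3.2] NOT true = false
[1.3] true → false = false
[1] false AND false AND false = false
[2.1.3.1] false → false (antecedent false ⇒ implication holds) = true
[2.1.3] NOT true = false
[2.1] true OR false OR false = true
[2.2.1] true AND true = true
[2.2.2.1] false AND false = false
[2.2.2] NOT false = true
[2.2] true OR true = true
[2] true OR true = true
[root] false OR true = true
Overall: true → cleared

Cleared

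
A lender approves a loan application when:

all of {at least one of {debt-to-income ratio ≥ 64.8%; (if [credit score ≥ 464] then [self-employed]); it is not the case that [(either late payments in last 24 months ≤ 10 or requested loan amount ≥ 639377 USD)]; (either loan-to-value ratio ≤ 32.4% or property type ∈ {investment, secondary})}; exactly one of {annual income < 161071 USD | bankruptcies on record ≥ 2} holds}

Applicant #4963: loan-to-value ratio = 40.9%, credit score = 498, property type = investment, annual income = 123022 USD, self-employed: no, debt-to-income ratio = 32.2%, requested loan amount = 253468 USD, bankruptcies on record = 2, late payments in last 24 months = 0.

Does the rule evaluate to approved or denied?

Atomic conditions:
  debt-to-income ratio ≥ 64.8%: 32.2 ≥ 64.8 is false
  credit score ≥ 464: 498 ≥ 464 is true
  self-employed: no → false
  late payments in last 24 months ≤ 10: 0 ≤ 10 is true
  requested loan amount ≥ 639377 USD: 253468 ≥ 639377 is false
  loan-to-value ratio ≤ 32.4%: 40.9 ≤ 32.4 is false
  property type ∈ {investment, secondary}: investment is in the set → true
  annual income < 161071 USD: 123022 < 161071 is true
  bankruptcies on record ≥ 2: 2 ≥ 2 is true
Combine:
[1.2] true → false = false
[1.3.1] true OR false = true
[1.3] NOT true = false
[1.4] false OR true = true
[1] false OR false OR false OR true = true
[2] exactly-one(true, true) = false
[root] true AND false = false
Overall: false → denied

Denied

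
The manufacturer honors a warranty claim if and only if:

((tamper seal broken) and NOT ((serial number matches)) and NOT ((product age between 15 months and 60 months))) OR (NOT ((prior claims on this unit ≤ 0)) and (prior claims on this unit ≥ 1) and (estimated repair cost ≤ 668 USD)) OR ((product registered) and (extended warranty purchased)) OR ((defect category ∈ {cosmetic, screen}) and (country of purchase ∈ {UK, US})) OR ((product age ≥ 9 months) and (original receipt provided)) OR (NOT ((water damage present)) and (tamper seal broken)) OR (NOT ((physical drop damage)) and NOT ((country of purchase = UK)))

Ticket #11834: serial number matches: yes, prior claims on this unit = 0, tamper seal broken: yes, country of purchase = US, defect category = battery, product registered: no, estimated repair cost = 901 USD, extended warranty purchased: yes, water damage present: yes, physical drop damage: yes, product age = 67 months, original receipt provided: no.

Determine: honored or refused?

Atomic conditions:
  tamper seal broken: yes → true
  serial number matches: yes → true
  product age between 15 months and 60 months: 67 in [15, 60] is false
  prior claims on this unit ≤ 0: 0 ≤ 0 is true
  prior claims on this unit ≥ 1: 0 ≥ 1 is false
  estimated repair cost ≤ 668 USD: 901 ≤ 668 is false
  product registered: no → false
  extended warranty purchased: yes → true
  defect category ∈ {cosmetic, screen}: battery is not in the set → false
  country of purchase ∈ {UK, US}: US is in the set → true
  product age ≥ 9 months: 67 ≥ 9 is true
  original receipt provided: no → false
  water damage present: yes → true
  physical drop damage: yes → true
  country of purchase = UK: US == UK is false
Combine:
[1.2] NOT true = false
[1.3] NOT false = true
[1] true AND false AND true = false
[2.1] NOT true = false
[2] false AND false AND false = false
[3] false AND true = false
[4] false AND true = false
[5] true AND false = false
[6.1] NOT true = false
[6] false AND true = false
[7.1] NOT true = false
[7.2] NOT false = true
[7] false AND true = false
[root] false OR false OR false OR false OR false OR false OR false = false
Overall: false → refused

Refused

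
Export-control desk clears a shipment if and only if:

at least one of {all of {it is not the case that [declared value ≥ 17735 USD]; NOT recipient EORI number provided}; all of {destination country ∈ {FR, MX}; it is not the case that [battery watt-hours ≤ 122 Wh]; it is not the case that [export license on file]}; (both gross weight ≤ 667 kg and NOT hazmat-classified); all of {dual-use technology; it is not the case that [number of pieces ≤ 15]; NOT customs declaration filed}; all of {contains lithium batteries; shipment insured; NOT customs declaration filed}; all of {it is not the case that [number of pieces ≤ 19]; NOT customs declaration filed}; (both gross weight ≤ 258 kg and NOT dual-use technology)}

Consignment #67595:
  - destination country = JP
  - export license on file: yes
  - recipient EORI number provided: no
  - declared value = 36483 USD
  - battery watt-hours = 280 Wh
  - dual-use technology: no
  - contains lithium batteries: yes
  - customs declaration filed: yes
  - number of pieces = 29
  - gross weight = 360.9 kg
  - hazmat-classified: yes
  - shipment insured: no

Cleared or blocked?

Atomic conditions:
  declared value ≥ 17735 USD: 36483 ≥ 17735 is true
  NOT recipient EORI number provided: no → true
  destination country ∈ {FR, MX}: JP is not in the set → false
  battery watt-hours ≤ 122 Wh: 280 ≤ 122 is false
  export license on file: yes → true
  gross weight ≤ 667 kg: 360.9 ≤ 667 is true
  NOT hazmat-classified: yes → false
  dual-use technology: no → false
  number of pieces ≤ 15: 29 ≤ 15 is false
  NOT customs declaration filed: yes → false
  contains lithium batteries: yes → true
  shipment insured: no → false
  number of pieces ≤ 19: 29 ≤ 19 is false
  gross weight ≤ 258 kg: 360.9 ≤ 258 is false
  NOT dual-use technology: no → true
Combine:
[1.1] NOT true = false
[1] false AND true = false
[2.2] NOT false = true
[2.3] NOT true = false
[2] false AND true AND false = false
[3] true AND false = false
[4.2] NOT false = true
[4] false AND true AND false = false
[5] true AND false AND false = false
[6.1] NOT false = true
[6] true AND false = false
[7] false AND true = false
[root] false OR false OR false OR false OR false OR false OR false = false
Overall: false → blocked

Blocked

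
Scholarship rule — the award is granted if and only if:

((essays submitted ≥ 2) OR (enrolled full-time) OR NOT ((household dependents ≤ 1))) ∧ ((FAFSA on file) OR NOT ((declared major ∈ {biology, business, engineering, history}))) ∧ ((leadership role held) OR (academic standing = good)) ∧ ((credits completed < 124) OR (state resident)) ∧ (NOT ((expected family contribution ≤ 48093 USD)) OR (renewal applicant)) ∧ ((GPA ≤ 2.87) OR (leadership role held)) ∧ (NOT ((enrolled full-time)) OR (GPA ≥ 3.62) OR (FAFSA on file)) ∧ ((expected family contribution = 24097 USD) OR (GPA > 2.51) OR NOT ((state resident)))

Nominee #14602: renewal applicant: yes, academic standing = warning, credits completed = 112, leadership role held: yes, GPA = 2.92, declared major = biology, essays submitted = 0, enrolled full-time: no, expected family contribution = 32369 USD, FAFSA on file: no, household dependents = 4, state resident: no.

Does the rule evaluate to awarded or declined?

Declined

Atomic conditions:
  essays submitted ≥ 2: 0 ≥ 2 is false
  enrolled full-time: no → false
  household dependents ≤ 1: 4 ≤ 1 is false
  FAFSA on file: no → false
  declared major ∈ {biology, business, engineering, history}: biology is in the set → true
  leadership role held: yes → true
  academic standing = good: warning == good is false
  credits completed < 124: 112 < 124 is true
  state resident: no → false
  expected family contribution ≤ 48093 USD: 32369 ≤ 48093 is true
  renewal applicant: yes → true
  GPA ≤ 2.87: 2.92 ≤ 2.87 is false
  GPA ≥ 3.62: 2.92 ≥ 3.62 is false
  expected family contribution = 24097 USD: 32369 == 24097 is false
  GPA > 2.51: 2.92 > 2.51 is true
Combine:
[1.3] NOT false = true
[1] false OR false OR true = true
[2.2] NOT true = false
[2] false OR false = false
[3] true OR false = true
[4] true OR false = true
[5.1] NOT true = false
[5] false OR true = true
[6] false OR true = true
[7.1] NOT false = true
[7] true OR false OR false = true
[8.3] NOT false = true
[8] false OR true OR true = true
[root] true AND false AND true AND true AND true AND true AND true AND true = false
Overall: false → declined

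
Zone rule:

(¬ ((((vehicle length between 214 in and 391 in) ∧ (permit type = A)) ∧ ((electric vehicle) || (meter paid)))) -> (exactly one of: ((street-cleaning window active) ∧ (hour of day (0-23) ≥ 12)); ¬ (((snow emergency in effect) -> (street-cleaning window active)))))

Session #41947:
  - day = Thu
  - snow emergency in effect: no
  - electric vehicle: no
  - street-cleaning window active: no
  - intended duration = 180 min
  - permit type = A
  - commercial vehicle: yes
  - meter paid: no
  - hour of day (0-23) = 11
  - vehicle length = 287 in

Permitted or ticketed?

Ticketed

Atomic conditions:
  vehicle length between 214 in and 391 in: 287 in [214, 391] is true
  permit type = A: A == A is true
  electric vehicle: no → false
  meter paid: no → false
  street-cleaning window active: no → false
  hour of day (0-23) ≥ 12: 11 ≥ 12 is false
  snow emergency in effect: no → false
Combine:
[1.1.1] true AND true = true
[1.1.2] false OR false = false
[1.1] true AND false = false
[1] NOT false = true
[2.1] false AND false = false
[2.2.1] false → false (antecedent false ⇒ implication holds) = true
[2.2] NOT true = false
[2] exactly-one(false, false) = false
[root] true → false = false
Overall: false → ticketed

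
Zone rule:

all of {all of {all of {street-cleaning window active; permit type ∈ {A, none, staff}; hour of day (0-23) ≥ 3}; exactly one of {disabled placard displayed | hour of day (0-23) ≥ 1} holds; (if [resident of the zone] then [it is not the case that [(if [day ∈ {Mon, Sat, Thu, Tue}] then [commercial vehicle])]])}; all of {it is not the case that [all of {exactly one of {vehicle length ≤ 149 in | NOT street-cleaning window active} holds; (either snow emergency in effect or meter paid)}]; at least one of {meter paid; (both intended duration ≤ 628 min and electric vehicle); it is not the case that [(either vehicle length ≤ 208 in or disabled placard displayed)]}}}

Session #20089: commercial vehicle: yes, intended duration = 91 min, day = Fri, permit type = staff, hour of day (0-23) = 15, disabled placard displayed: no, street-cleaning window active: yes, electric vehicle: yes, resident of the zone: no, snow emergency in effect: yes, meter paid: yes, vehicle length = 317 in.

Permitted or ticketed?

Atomic conditions:
  street-cleaning window active: yes → true
  permit type ∈ {A, none, staff}: staff is in the set → true
  hour of day (0-23) ≥ 3: 15 ≥ 3 is true
  disabled placard displayed: no → false
  hour of day (0-23) ≥ 1: 15 ≥ 1 is true
  resident of the zone: no → false
  day ∈ {Mon, Sat, Thu, Tue}: Fri is not in the set → false
  commercial vehicle: yes → true
  vehicle length ≤ 149 in: 317 ≤ 149 is false
  NOT street-cleaning window active: yes → false
  snow emergency in effect: yes → true
  meter paid: yes → true
  intended duration ≤ 628 min: 91 ≤ 628 is true
  electric vehicle: yes → true
  vehicle length ≤ 208 in: 317 ≤ 208 is false
Combine:
[1.1] true AND true AND true = true
[1.2] exactly-one(false, true) = true
[1.3.2.1] false → true (antecedent false ⇒ implication holds) = true
[1.3.2] NOT true = false
[1.3] false → false (antecedent false ⇒ implication holds) = true
[1] true AND true AND true = true
[2.1.1.1] exactly-one(false, false) = false
[2.1.1.2] true OR true = true
[2.1.1] false AND true = false
[2.1] NOT false = true
[2.2.2] true AND true = true
[2.2.3.1] false OR false = false
[2.2.3] NOT false = true
[2.2] true OR true OR true = true
[2] true AND true = true
[root] true AND true = true
Overall: true → permitted

Permitted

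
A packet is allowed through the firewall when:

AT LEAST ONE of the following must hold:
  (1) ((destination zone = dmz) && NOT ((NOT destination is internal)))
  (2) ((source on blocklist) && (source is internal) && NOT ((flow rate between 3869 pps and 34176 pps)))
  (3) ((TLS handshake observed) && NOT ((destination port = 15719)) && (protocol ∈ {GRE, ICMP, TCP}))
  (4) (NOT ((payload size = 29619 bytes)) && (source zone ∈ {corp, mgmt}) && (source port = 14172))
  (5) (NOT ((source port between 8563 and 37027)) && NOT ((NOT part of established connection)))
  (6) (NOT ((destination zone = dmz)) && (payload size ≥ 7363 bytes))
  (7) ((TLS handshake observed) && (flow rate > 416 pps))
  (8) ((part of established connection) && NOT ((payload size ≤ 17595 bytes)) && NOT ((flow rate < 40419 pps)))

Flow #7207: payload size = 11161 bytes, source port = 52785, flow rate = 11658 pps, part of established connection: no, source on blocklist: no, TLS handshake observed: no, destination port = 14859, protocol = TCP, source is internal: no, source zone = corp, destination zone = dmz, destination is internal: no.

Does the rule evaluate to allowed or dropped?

Atomic conditions:
  destination zone = dmz: dmz == dmz is true
  NOT destination is internal: no → true
  source on blocklist: no → false
  source is internal: no → false
  flow rate between 3869 pps and 34176 pps: 11658 in [3869, 34176] is true
  TLS handshake observed: no → false
  destination port = 15719: 14859 == 15719 is false
  protocol ∈ {GRE, ICMP, TCP}: TCP is in the set → true
  payload size = 29619 bytes: 11161 == 29619 is false
  source zone ∈ {corp, mgmt}: corp is in the set → true
  source port = 14172: 52785 == 14172 is false
  source port between 8563 and 37027: 52785 in [8563, 37027] is false
  NOT part of established connection: no → true
  payload size ≥ 7363 bytes: 11161 ≥ 7363 is true
  flow rate > 416 pps: 11658 > 416 is true
  part of established connection: no → false
  payload size ≤ 17595 bytes: 11161 ≤ 17595 is true
  flow rate < 40419 pps: 11658 < 40419 is true
Combine:
[1.2] NOT true = false
[1] true AND false = false
[2.3] NOT true = false
[2] false AND false AND false = false
[3.2] NOT false = true
[3] false AND true AND true = false
[4.1] NOT false = true
[4] true AND true AND false = false
[5.1] NOT false = true
[5.2] NOT true = false
[5] true AND false = false
[6.1] NOT true = false
[6] false AND true = false
[7] false AND true = false
[8.2] NOT true = false
[8.3] NOT true = false
[8] false AND false AND false = false
[root] false OR false OR false OR false OR false OR false OR false OR false = false
Overall: false → dropped

Dropped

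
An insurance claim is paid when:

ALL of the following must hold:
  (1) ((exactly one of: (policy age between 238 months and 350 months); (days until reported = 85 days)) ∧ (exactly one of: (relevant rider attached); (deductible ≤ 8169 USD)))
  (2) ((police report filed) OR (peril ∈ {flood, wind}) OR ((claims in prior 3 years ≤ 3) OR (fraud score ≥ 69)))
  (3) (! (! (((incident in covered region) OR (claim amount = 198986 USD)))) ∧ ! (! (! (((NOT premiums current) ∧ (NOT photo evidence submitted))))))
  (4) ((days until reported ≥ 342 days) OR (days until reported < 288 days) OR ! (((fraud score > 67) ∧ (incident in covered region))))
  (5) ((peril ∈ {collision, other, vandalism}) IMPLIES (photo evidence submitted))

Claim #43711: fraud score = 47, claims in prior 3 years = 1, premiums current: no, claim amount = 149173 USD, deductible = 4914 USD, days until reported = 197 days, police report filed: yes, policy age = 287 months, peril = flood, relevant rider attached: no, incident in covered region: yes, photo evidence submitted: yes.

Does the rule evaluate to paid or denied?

Paid

Atomic conditions:
  policy age between 238 months and 350 months: 287 in [238, 350] is true
  days until reported = 85 days: 197 == 85 is false
  relevant rider attached: no → false
  deductible ≤ 8169 USD: 4914 ≤ 8169 is true
  police report filed: yes → true
  peril ∈ {flood, wind}: flood is in the set → true
  claims in prior 3 years ≤ 3: 1 ≤ 3 is true
  fraud score ≥ 69: 47 ≥ 69 is false
  incident in covered region: yes → true
  claim amount = 198986 USD: 149173 == 198986 is false
  NOT premiums current: no → true
  NOT photo evidence submitted: yes → false
  days until reported ≥ 342 days: 197 ≥ 342 is false
  days until reported < 288 days: 197 < 288 is true
  fraud score > 67: 47 > 67 is false
  peril ∈ {collision, other, vandalism}: flood is not in the set → false
  photo evidence submitted: yes → true
Combine:
[1.1] exactly-one(true, false) = true
[1.2] exactly-one(false, true) = true
[1] true AND true = true
[2.3] true OR false = true
[2] true OR true OR true = true
[3.1.1.1] true OR false = true
[3.1.1] NOT true = false
[3.1] NOT false = true
[3.2.1.1.1] true AND false = false
[3.2.1.1] NOT false = true
[3.2.1] NOT true = false
[3.2] NOT false = true
[3] true AND true = true
[4.3.1] false AND true = false
[4.3] NOT false = true
[4] false OR true OR true = true
[5] false → true (antecedent false ⇒ implication holds) = true
[root] true AND true AND true AND true AND true = true
Overall: true → paid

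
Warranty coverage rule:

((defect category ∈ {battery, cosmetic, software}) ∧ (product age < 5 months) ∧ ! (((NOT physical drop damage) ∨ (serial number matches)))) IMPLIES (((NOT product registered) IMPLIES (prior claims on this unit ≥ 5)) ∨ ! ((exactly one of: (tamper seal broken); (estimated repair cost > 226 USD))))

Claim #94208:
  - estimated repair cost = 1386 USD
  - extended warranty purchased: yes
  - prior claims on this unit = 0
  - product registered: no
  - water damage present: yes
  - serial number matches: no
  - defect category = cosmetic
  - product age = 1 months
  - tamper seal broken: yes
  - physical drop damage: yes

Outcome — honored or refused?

Honored

Atomic conditions:
  defect category ∈ {battery, cosmetic, software}: cosmetic is in the set → true
  product age < 5 months: 1 < 5 is true
  NOT physical drop damage: yes → false
  serial number matches: no → false
  NOT product registered: no → true
  prior claims on this unit ≥ 5: 0 ≥ 5 is false
  tamper seal broken: yes → true
  estimated repair cost > 226 USD: 1386 > 226 is true
Combine:
[1.3.1] false OR false = false
[1.3] NOT false = true
[1] true AND true AND true = true
[2.1] true → false = false
[2.2.1] exactly-one(true, true) = false
[2.2] NOT false = true
[2] false OR true = true
[root] true → true = true
Overall: true → honored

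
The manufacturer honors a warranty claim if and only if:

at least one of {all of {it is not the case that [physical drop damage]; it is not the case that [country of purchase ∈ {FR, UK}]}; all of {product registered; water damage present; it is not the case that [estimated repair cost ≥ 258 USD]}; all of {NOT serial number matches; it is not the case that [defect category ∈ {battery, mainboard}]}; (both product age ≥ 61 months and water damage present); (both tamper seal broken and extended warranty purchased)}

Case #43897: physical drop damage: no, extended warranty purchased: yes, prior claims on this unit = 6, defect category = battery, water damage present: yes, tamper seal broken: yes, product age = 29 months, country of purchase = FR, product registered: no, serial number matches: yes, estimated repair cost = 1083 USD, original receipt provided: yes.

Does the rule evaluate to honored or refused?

Honored

Atomic conditions:
  physical drop damage: no → false
  country of purchase ∈ {FR, UK}: FR is in the set → true
  product registered: no → false
  water damage present: yes → true
  estimated repair cost ≥ 258 USD: 1083 ≥ 258 is true
  NOT serial number matches: yes → false
  defect category ∈ {battery, mainboard}: battery is in the set → true
  product age ≥ 61 months: 29 ≥ 61 is false
  tamper seal broken: yes → true
  extended warranty purchased: yes → true
Combine:
[1.1] NOT false = true
[1.2] NOT true = false
[1] true AND false = false
[2.3] NOT true = false
[2] false AND true AND false = false
[3.2] NOT true = false
[3] false AND false = false
[4] false AND true = false
[5] true AND true = true
[root] false OR false OR false OR false OR true = true
Overall: true → honored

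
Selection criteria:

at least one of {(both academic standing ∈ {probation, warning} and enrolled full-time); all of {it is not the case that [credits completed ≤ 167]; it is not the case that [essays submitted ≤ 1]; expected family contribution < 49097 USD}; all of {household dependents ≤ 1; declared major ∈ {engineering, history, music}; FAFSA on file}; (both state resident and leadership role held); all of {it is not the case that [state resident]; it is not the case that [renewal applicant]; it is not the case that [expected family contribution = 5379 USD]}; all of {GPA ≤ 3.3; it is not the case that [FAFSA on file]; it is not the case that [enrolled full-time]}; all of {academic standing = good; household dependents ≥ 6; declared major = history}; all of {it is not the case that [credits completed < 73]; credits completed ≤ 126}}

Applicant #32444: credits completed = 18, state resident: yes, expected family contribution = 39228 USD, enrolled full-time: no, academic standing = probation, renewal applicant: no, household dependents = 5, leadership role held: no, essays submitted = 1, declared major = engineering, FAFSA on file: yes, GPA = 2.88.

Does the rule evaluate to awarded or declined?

Declined

Atomic conditions:
  academic standing ∈ {probation, warning}: probation is in the set → true
  enrolled full-time: no → false
  credits completed ≤ 167: 18 ≤ 167 is true
  essays submitted ≤ 1: 1 ≤ 1 is true
  expected family contribution < 49097 USD: 39228 < 49097 is true
  household dependents ≤ 1: 5 ≤ 1 is false
  declared major ∈ {engineering, history, music}: engineering is in the set → true
  FAFSA on file: yes → true
  state resident: yes → true
  leadership role held: no → false
  renewal applicant: no → false
  expected family contribution = 5379 USD: 39228 == 5379 is false
  GPA ≤ 3.3: 2.88 ≤ 3.3 is true
  academic standing = good: probation == good is false
  household dependents ≥ 6: 5 ≥ 6 is false
  declared major = history: engineering == history is false
  credits completed < 73: 18 < 73 is true
  credits completed ≤ 126: 18 ≤ 126 is true
Combine:
[1] true AND false = false
[2.1] NOT true = false
[2.2] NOT true = false
[2] false AND false AND true = false
[3] false AND true AND true = false
[4] true AND false = false
[5.1] NOT true = false
[5.2] NOT false = true
[5.3] NOT false = true
[5] false AND true AND true = false
[6.2] NOT true = false
[6.3] NOT false = true
[6] true AND false AND true = false
[7] false AND false AND false = false
[8.1] NOT true = false
[8] false AND true = false
[root] false OR false OR false OR false OR false OR false OR false OR false = false
Overall: false → declined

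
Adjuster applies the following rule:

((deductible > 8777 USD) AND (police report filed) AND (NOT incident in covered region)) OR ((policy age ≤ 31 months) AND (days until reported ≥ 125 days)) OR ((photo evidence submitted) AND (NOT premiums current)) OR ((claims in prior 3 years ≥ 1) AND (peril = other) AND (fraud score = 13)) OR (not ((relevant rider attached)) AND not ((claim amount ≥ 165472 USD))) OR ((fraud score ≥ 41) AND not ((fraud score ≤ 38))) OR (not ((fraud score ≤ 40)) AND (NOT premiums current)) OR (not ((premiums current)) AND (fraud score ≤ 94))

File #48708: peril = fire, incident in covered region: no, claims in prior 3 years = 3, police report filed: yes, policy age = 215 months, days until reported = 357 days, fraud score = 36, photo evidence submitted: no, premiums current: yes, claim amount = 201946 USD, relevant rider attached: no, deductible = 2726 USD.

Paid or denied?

Atomic conditions:
  deductible > 8777 USD: 2726 > 8777 is false
  police report filed: yes → true
  NOT incident in covered region: no → true
  policy age ≤ 31 months: 215 ≤ 31 is false
  days until reported ≥ 125 days: 357 ≥ 125 is true
  photo evidence submitted: no → false
  NOT premiums current: yes → false
  claims in prior 3 years ≥ 1: 3 ≥ 1 is true
  peril = other: fire == other is false
  fraud score = 13: 36 == 13 is false
  relevant rider attached: no → false
  claim amount ≥ 165472 USD: 201946 ≥ 165472 is true
  fraud score ≥ 41: 36 ≥ 41 is false
  fraud score ≤ 38: 36 ≤ 38 is true
  fraud score ≤ 40: 36 ≤ 40 is true
  premiums current: yes → true
  fraud score ≤ 94: 36 ≤ 94 is true
Combine:
[1] false AND true AND true = false
[2] false AND true = false
[3] false AND false = false
[4] true AND false AND false = false
[5.1] NOT false = true
[5.2] NOT true = false
[5] true AND false = false
[6.2] NOT true = false
[6] false AND false = false
[7.1] NOT true = false
[7] false AND false = false
[8.1] NOT true = false
[8] false AND true = false
[root] false OR false OR false OR false OR false OR false OR false OR false = false
Overall: false → denied

Denied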